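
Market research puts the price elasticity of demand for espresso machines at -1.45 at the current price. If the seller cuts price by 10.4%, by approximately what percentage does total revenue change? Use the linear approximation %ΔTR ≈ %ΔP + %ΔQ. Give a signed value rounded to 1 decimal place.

%ΔQ ≈ Ed × %ΔP = (-1.45) × (-10.4%) = +15.0800%
%ΔTR ≈ %ΔP + %ΔQ = (-10.4%) + (+15.0800%) = +4.6800%

+4.7%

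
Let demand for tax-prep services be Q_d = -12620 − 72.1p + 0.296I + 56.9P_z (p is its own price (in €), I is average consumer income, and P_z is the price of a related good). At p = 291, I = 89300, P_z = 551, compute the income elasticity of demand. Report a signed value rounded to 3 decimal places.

1.093

At the given values, Q_d = -12620 − 72.1(291) + 0.296(89300) + 56.9(551) = 24183.6.
∂Q_d/∂I = 0.296.
E = (0.296) × (89300/24183.6) = 1.09300…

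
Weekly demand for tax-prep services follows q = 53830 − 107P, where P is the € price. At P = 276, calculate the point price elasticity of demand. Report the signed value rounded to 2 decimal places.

dq/dP = −107. At P = 276, q = 53830 − 107(276) = 24298.
Ed = (dq/dP)·(P/q) = −107 × (276/24298) = -1.2154…

-1.22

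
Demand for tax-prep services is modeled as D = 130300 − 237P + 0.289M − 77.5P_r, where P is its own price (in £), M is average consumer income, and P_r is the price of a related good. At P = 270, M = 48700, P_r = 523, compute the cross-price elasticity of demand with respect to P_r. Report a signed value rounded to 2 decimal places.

At the given values, D = 130300 − 237(270) + 0.289(48700) − 77.5(523) = 39851.8.
∂D/∂P_r = -77.5.
E = (-77.5) × (523/39851.8) = -1.0170…

-1.02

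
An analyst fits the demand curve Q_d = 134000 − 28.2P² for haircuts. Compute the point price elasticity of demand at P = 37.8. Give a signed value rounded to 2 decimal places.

-0.86

dQ_d/dP = −2·28.2·P = -2131.92. At P = 37.8, Q_d = 93706.712.
Ed = (dQ_d/dP)·(P/Q_d) = (-2131.92) × (37.8/93706.712) = -0.8599…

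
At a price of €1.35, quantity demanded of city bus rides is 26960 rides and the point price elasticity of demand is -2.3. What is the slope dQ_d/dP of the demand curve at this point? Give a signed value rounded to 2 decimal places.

Ed = (dQ_d/dP)·(P/Q_d) ⇒ dQ_d/dP = Ed·Q_d/P = (-2.3)·26960/1.35 = -45931.8518…

-45931.85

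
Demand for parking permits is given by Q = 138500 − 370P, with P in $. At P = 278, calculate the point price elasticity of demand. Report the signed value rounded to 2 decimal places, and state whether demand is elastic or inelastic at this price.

-2.89; elastic

dQ/dP = −370. At P = 278, Q = 138500 − 370(278) = 35640.
Ed = (dQ/dP)·(P/Q) = −370 × (278/35640) = -2.8860…
|Ed| = 2.89 > 1, so demand is elastic.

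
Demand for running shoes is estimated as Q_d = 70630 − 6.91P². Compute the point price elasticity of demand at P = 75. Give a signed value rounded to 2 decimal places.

-2.45

dQ_d/dP = −2·6.91·P = -1036.5. At P = 75, Q_d = 31761.25.
Ed = (dQ_d/dP)·(P/Q_d) = (-1036.5) × (75/31761.25) = -2.4475…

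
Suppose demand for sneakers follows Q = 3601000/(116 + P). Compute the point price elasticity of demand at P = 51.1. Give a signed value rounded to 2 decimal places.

dQ/dP = −3601000/(116 + P)² = -128.965. At P = 51.1, Q = 21550.
Ed = (dQ/dP)·(P/Q) = (-128.965) × (51.1/21550) = -0.3058…

-0.31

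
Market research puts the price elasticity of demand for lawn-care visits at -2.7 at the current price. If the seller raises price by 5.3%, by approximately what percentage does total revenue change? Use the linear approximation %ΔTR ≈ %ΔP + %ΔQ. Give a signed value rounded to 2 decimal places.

%ΔQ ≈ Ed × %ΔP = (-2.7) × (+5.3%) = -14.3100%
%ΔTR ≈ %ΔP + %ΔQ = (+5.3%) + (-14.3100%) = -9.0100%

-9.01%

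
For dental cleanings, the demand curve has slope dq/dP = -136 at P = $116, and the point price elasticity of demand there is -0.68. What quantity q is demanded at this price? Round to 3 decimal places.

Ed = (dq/dP)·(P/q) ⇒ q = (dq/dP)·P/Ed = (-136)·116/(-0.68) = 23200

23200.000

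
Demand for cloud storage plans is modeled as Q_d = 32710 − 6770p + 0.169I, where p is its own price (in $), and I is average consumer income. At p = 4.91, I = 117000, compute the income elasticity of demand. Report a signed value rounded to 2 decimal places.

1.03

At the given values, Q_d = 32710 − 6770(4.91) + 0.169(117000) = 19242.3.
∂Q_d/∂I = 0.169.
E = (0.169) × (117000/19242.3) = 1.0275…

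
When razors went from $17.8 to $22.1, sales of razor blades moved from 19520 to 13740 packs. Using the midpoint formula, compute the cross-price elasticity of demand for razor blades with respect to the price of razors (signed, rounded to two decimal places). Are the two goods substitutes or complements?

-1.61; complements

%ΔQ_{razor blades} = (13740 − 19520)/avg = -5780/16630 = -0.347564…
%ΔP_{razors} = (22.1 − 17.8)/avg = 4.3/19.95 = 0.215538…
E_cross = (-5780/16630) / (4.3/19.95) = -1.6125…
E_cross < 0 ⇒ the goods are complements.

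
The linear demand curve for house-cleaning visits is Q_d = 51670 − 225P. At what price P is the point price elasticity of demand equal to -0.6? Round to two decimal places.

Ed = −225P/(51670 − 225P). Set this equal to -0.6:
225P = 0.6·(51670 − 225P) ⇒ 225P(1 + 0.6) = 0.6·51670
P = 0.6·51670 / (225·1.6) = 86.1166…

86.12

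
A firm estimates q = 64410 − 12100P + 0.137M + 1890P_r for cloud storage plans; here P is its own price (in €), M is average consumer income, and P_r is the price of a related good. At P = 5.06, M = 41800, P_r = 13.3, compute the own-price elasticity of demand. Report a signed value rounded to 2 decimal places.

At the given values, q = 64410 − 12100(5.06) + 0.137(41800) + 1890(13.3) = 34047.6.
∂q/∂P = −12100.
E = (-12100) × (5.06/34047.6) = -1.7982…

-1.80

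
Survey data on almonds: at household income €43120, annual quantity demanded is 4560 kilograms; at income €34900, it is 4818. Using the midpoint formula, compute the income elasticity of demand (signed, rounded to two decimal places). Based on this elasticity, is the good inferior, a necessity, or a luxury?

%ΔQ = (4818 − 4560)/[( 4560 + 4818)/2] = 258/4689 = 0.055022…
%ΔIncome = (34900 − 43120)/[( 43120 + 34900)/2] = -8220/39010 = -0.210715…
E_income = (258/4689) / (-8220/39010) = -0.2611…
E_income < 0 ⇒ inferior good.

-0.26; inferior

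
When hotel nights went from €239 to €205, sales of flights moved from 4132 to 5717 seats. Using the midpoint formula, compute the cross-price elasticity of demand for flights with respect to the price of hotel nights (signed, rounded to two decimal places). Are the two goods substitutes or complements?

-2.10; complements

%ΔQ_{flights} = (5717 − 4132)/avg = 1585/4924.5 = 0.321860…
%ΔP_{hotel nights} = (205 − 239)/avg = -34/222 = -0.153153…
E_cross = (1585/4924.5) / (-34/222) = -2.1015…
E_cross < 0 ⇒ the goods are complements.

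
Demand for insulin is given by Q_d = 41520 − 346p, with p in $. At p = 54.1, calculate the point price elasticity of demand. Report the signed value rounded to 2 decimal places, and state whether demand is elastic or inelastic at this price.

-0.82; inelastic

dQ_d/dp = −346. At p = 54.1, Q_d = 41520 − 346(54.1) = 22801.4.
Ed = (dQ_d/dp)·(p/Q_d) = −346 × (54.1/22801.4) = -0.8209…
|Ed| = 0.82 < 1, so demand is inelastic.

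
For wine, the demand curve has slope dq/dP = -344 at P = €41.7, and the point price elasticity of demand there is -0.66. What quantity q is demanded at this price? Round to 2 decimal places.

21734.55

Ed = (dq/dP)·(P/q) ⇒ q = (dq/dP)·P/Ed = (-344)·41.7/(-0.66) = 21734.5454…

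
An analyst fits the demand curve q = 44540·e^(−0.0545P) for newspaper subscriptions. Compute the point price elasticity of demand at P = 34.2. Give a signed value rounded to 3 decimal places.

dq/dP = −0.0545·q = -376.414. At P = 34.2, q = 6906.67.
Ed = (dq/dP)·(P/q) = (-376.414) × (34.2/6906.67) = -1.8639

-1.864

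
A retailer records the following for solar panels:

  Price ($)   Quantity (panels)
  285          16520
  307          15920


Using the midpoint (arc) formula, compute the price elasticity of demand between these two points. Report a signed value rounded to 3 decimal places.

%ΔQ = (15920 − 16520) / [(16520 + 15920)/2] = -600/16220 = -0.036991…
%ΔP = (307 − 285) / [(285 + 307)/2] = 22/296 = 0.074324…
Arc Ed = %ΔQ / %ΔP = (-600/16220) / (22/296) = -0.49770…

-0.498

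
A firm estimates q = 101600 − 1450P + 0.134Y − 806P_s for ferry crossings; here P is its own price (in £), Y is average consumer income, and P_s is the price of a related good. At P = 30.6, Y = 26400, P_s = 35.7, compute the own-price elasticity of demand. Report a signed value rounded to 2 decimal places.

-1.39

At the given values, q = 101600 − 1450(30.6) + 0.134(26400) − 806(35.7) = 31993.4.
∂q/∂P = −1450.
E = (-1450) × (30.6/31993.4) = -1.3868…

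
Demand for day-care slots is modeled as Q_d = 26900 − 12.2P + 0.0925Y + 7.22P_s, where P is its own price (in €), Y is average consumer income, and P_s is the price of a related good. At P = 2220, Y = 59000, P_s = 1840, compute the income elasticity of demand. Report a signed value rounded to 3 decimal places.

0.294

At the given values, Q_d = 26900 − 12.2(2220) + 0.0925(59000) + 7.22(1840) = 18558.3.
∂Q_d/∂Y = 0.0925.
E = (0.0925) × (59000/18558.3) = 0.29407…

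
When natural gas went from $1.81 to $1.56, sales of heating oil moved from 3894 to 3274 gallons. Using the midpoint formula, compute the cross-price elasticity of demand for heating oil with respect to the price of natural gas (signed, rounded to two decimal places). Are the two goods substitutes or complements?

1.17; substitutes

%ΔQ_{heating oil} = (3274 − 3894)/avg = -620/3584 = -0.172991…
%ΔP_{natural gas} = (1.56 − 1.81)/avg = -0.25/1.685 = -0.148367…
E_cross = (-620/3584) / (-0.25/1.685) = 1.1659…
E_cross > 0 ⇒ the goods are substitutes.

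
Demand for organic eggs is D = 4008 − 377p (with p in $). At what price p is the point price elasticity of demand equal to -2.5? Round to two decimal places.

7.59

Ed = −377p/(4008 − 377p). Set this equal to -2.5:
377p = 2.5·(4008 − 377p) ⇒ 377p(1 + 2.5) = 2.5·4008
p = 2.5·4008 / (377·3.5) = 7.5937…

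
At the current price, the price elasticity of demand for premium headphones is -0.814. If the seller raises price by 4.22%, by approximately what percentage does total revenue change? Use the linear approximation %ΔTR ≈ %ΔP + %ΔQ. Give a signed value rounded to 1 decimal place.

+0.8%

%ΔQ ≈ Ed × %ΔP = (-0.814) × (+4.22%) = -3.4351%
%ΔTR ≈ %ΔP + %ΔQ = (+4.22%) + (-3.4351%) = +0.7849%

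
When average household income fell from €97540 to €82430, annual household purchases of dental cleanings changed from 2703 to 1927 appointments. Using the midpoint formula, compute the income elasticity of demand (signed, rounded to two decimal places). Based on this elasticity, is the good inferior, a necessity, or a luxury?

%ΔQ = (1927 − 2703)/[( 2703 + 1927)/2] = -776/2315 = -0.335205…
%ΔIncome = (82430 − 97540)/[( 97540 + 82430)/2] = -15110/89985 = -0.167916…
E_income = (-776/2315) / (-15110/89985) = 1.9962…
E_income > 1 ⇒ normal good, luxury.

2.00; luxury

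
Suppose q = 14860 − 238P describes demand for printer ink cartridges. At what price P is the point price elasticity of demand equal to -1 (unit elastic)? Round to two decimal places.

31.22

Ed = −238P/(14860 − 238P). Set this equal to -1:
238P = 1·(14860 − 238P) ⇒ 238P(1 + 1) = 1·14860
P = 1·14860 / (238·2) = 31.2184…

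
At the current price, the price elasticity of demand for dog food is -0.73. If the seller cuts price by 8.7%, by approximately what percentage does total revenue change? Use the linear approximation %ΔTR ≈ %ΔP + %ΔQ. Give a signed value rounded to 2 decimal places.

%ΔQ ≈ Ed × %ΔP = (-0.73) × (-8.7%) = +6.3510%
%ΔTR ≈ %ΔP + %ΔQ = (-8.7%) + (+6.3510%) = -2.3490%

-2.35%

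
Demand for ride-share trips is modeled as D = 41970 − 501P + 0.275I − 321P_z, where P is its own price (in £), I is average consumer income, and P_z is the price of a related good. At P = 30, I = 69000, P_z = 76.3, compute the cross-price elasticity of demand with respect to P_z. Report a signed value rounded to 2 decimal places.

At the given values, D = 41970 − 501(30) + 0.275(69000) − 321(76.3) = 21422.7.
∂D/∂P_z = -321.
E = (-321) × (76.3/21422.7) = -1.1432…

-1.14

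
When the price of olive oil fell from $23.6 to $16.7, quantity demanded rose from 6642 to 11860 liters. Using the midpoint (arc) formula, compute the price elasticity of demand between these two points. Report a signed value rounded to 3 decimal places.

%ΔQ = (11860 − 6642) / [(6642 + 11860)/2] = 5218/9251 = 0.564047…
%ΔP = (16.7 − 23.6) / [(23.6 + 16.7)/2] = -6.9/20.15 = -0.342431…
Arc Ed = %ΔQ / %ΔP = (5218/9251) / (-6.9/20.15) = -1.64718…

-1.647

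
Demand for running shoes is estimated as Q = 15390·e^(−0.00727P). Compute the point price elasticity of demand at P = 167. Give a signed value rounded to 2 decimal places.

dQ/dP = −0.00727·Q = -33.2277. At P = 167, Q = 4570.52.
Ed = (dQ/dP)·(P/Q) = (-33.2277) × (167/4570.52) = -1.2140…

-1.21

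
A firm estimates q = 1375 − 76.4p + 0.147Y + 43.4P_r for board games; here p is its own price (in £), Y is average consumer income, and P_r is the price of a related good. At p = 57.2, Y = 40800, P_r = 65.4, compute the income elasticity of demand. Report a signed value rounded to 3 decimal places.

1.027

At the given values, q = 1375 − 76.4(57.2) + 0.147(40800) + 43.4(65.4) = 5840.88.
∂q/∂Y = 0.147.
E = (0.147) × (40800/5840.88) = 1.02683…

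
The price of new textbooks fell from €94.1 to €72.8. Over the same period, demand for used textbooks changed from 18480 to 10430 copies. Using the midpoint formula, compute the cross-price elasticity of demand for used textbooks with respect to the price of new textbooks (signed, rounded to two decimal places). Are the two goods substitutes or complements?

%ΔQ_{used textbooks} = (10430 − 18480)/avg = -8050/14455 = -0.556900…
%ΔP_{new textbooks} = (72.8 − 94.1)/avg = -21.3/83.45 = -0.255242…
E_cross = (-8050/14455) / (-21.3/83.45) = 2.1818…
E_cross > 0 ⇒ the goods are substitutes.

2.18; substitutes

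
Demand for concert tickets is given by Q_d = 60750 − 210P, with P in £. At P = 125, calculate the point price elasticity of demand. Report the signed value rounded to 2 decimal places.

dQ_d/dP = −210. At P = 125, Q_d = 60750 − 210(125) = 34500.
Ed = (dQ_d/dP)·(P/Q_d) = −210 × (125/34500) = -0.7608…

-0.76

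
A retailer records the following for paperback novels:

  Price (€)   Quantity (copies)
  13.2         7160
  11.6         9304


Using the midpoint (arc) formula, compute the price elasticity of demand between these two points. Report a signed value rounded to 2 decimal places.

-2.02

%ΔQ = (9304 − 7160) / [(7160 + 9304)/2] = 2144/8232 = 0.260447…
%ΔP = (11.6 − 13.2) / [(13.2 + 11.6)/2] = -1.6/12.4 = -0.129032…
Arc Ed = %ΔQ / %ΔP = (2144/8232) / (-1.6/12.4) = -2.0184…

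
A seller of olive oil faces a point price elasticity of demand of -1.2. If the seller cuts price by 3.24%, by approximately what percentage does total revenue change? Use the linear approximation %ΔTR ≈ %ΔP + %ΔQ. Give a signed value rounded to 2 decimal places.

%ΔQ ≈ Ed × %ΔP = (-1.2) × (-3.24%) = +3.8880%
%ΔTR ≈ %ΔP + %ΔQ = (-3.24%) + (+3.8880%) = +0.6480%

+0.65%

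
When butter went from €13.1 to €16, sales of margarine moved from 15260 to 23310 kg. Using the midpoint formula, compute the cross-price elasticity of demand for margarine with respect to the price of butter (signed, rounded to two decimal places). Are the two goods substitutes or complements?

2.09; substitutes

%ΔQ_{margarine} = (23310 − 15260)/avg = 8050/19285 = 0.417422…
%ΔP_{butter} = (16 − 13.1)/avg = 2.9/14.55 = 0.199312…
E_cross = (8050/19285) / (2.9/14.55) = 2.0943…
E_cross > 0 ⇒ the goods are substitutes.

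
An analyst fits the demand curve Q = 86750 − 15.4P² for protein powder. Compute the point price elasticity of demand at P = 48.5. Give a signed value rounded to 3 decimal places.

dQ/dP = −2·15.4·P = -1493.8. At P = 48.5, Q = 50525.35.
Ed = (dQ/dP)·(P/Q) = (-1493.8) × (48.5/50525.35) = -1.43391…

-1.434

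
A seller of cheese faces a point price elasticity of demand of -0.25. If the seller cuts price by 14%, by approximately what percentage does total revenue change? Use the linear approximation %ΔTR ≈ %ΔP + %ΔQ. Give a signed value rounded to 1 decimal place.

%ΔQ ≈ Ed × %ΔP = (-0.25) × (-14%) = +3.5000%
%ΔTR ≈ %ΔP + %ΔQ = (-14%) + (+3.5000%) = -10.5000%

-10.5%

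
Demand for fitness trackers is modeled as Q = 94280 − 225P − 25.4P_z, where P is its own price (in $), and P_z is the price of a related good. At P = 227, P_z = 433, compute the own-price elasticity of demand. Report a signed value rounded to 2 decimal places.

-1.59

At the given values, Q = 94280 − 225(227) − 25.4(433) = 32206.8.
∂Q/∂P = −225.
E = (-225) × (227/32206.8) = -1.5858…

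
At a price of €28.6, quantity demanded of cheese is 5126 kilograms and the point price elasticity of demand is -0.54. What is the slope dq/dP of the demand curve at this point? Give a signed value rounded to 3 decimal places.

-96.785

Ed = (dq/dP)·(P/q) ⇒ dq/dP = Ed·q/P = (-0.54)·5126/28.6 = -96.78461…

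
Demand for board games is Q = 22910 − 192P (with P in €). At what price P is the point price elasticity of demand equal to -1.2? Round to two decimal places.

Ed = −192P/(22910 − 192P). Set this equal to -1.2:
192P = 1.2·(22910 − 192P) ⇒ 192P(1 + 1.2) = 1.2·22910
P = 1.2·22910 / (192·2.2) = 65.0852…

65.09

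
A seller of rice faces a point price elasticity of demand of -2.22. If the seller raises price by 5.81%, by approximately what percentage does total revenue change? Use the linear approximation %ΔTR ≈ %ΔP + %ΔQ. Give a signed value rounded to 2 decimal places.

-7.09%

%ΔQ ≈ Ed × %ΔP = (-2.22) × (+5.81%) = -12.8982%
%ΔTR ≈ %ΔP + %ΔQ = (+5.81%) + (-12.8982%) = -7.0882%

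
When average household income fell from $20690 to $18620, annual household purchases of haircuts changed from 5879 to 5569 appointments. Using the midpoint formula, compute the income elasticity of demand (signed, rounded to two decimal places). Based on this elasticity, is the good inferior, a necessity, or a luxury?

%ΔQ = (5569 − 5879)/[( 5879 + 5569)/2] = -310/5724 = -0.054157…
%ΔIncome = (18620 − 20690)/[( 20690 + 18620)/2] = -2070/19655 = -0.105316…
E_income = (-310/5724) / (-2070/19655) = 0.5142…
0 < E_income < 1 ⇒ normal good, necessity.

0.51; necessity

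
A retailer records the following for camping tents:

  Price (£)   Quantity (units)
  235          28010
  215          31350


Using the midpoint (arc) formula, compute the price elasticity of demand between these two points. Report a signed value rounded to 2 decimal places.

%ΔQ = (31350 − 28010) / [(28010 + 31350)/2] = 3340/29680 = 0.112533…
%ΔP = (215 − 235) / [(235 + 215)/2] = -20/225 = -0.088888…
Arc Ed = %ΔQ / %ΔP = (3340/29680) / (-20/225) = -1.2660…

-1.27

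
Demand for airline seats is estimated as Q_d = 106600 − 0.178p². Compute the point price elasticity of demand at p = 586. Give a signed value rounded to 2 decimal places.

dQ_d/dp = −2·0.178·p = -208.616. At p = 586, Q_d = 45475.512.
Ed = (dQ_d/dp)·(p/Q_d) = (-208.616) × (586/45475.512) = -2.6882…

-2.69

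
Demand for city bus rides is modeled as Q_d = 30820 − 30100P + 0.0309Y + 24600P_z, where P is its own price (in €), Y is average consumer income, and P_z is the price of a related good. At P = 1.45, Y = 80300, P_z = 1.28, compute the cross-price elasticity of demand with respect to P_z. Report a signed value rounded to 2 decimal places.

At the given values, Q_d = 30820 − 30100(1.45) + 0.0309(80300) + 24600(1.28) = 21144.27.
∂Q_d/∂P_z = 24600.
E = (24600) × (1.28/21144.27) = 1.4891…

1.49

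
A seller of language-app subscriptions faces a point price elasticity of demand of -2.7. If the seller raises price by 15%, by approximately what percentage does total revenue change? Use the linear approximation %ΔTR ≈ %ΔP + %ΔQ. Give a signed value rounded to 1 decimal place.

%ΔQ ≈ Ed × %ΔP = (-2.7) × (+15%) = -40.5000%
%ΔTR ≈ %ΔP + %ΔQ = (+15%) + (-40.5000%) = -25.5000%

-25.5%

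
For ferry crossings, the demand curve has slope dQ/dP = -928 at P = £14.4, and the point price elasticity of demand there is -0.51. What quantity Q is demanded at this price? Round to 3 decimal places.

Ed = (dQ/dP)·(P/Q) ⇒ Q = (dQ/dP)·P/Ed = (-928)·14.4/(-0.51) = 26202.35294…

26202.353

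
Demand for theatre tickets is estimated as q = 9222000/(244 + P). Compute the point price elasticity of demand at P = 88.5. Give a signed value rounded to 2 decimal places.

-0.27

dq/dP = −9222000/(244 + P)² = -83.4146. At P = 88.5, q = 27735.3.
Ed = (dq/dP)·(P/q) = (-83.4146) × (88.5/27735.3) = -0.2661…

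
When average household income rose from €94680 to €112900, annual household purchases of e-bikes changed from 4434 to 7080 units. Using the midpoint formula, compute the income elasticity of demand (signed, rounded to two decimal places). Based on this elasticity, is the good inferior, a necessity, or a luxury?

2.62; luxury

%ΔQ = (7080 − 4434)/[( 4434 + 7080)/2] = 2646/5757 = 0.459614…
%ΔIncome = (112900 − 94680)/[( 94680 + 112900)/2] = 18220/103790 = 0.175546…
E_income = (2646/5757) / (18220/103790) = 2.6181…
E_income > 1 ⇒ normal good, luxury.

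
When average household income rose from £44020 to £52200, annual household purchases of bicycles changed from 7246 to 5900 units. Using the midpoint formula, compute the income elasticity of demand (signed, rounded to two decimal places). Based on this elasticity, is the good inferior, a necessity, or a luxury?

%ΔQ = (5900 − 7246)/[( 7246 + 5900)/2] = -1346/6573 = -0.204777…
%ΔIncome = (52200 − 44020)/[( 44020 + 52200)/2] = 8180/48110 = 0.170027…
E_income = (-1346/6573) / (8180/48110) = -1.2043…
E_income < 0 ⇒ inferior good.

-1.20; inferior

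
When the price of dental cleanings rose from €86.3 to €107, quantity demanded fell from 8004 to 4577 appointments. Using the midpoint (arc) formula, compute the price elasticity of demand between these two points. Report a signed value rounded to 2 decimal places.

-2.54

%ΔQ = (4577 − 8004) / [(8004 + 4577)/2] = -3427/6290.5 = -0.544789…
%ΔP = (107 − 86.3) / [(86.3 + 107)/2] = 20.7/96.65 = 0.214174…
Arc Ed = %ΔQ / %ΔP = (-3427/6290.5) / (20.7/96.65) = -2.5436…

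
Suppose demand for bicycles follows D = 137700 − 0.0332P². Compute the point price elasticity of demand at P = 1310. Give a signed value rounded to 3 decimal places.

-1.412

dD/dP = −2·0.0332·P = -86.984. At P = 1310, D = 80725.48.
Ed = (dD/dP)·(P/D) = (-86.984) × (1310/80725.48) = -1.41156…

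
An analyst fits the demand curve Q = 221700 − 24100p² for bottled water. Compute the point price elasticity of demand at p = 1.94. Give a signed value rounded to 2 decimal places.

dQ/dp = −2·24100·p = -93508. At p = 1.94, Q = 130997.24.
Ed = (dQ/dp)·(p/Q) = (-93508) × (1.94/130997.24) = -1.3848…

-1.38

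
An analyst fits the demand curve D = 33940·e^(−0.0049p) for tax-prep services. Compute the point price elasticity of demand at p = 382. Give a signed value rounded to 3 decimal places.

dD/dp = −0.0049·D = -25.5856. At p = 382, D = 5221.55.
Ed = (dD/dp)·(p/D) = (-25.5856) × (382/5221.55) = -1.8718

-1.872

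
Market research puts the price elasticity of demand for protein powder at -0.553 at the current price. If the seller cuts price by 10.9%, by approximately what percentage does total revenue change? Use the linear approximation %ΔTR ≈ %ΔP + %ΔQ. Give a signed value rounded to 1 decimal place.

-4.9%

%ΔQ ≈ Ed × %ΔP = (-0.553) × (-10.9%) = +6.0277%
%ΔTR ≈ %ΔP + %ΔQ = (-10.9%) + (+6.0277%) = -4.8723%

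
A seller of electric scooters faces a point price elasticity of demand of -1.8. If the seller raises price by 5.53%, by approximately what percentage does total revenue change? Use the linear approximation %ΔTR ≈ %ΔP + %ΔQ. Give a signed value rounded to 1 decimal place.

-4.4%

%ΔQ ≈ Ed × %ΔP = (-1.8) × (+5.53%) = -9.9540%
%ΔTR ≈ %ΔP + %ΔQ = (+5.53%) + (-9.9540%) = -4.4240%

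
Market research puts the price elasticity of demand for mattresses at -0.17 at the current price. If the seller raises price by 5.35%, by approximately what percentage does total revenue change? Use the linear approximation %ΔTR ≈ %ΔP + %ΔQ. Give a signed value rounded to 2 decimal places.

%ΔQ ≈ Ed × %ΔP = (-0.17) × (+5.35%) = -0.9095%
%ΔTR ≈ %ΔP + %ΔQ = (+5.35%) + (-0.9095%) = +4.4405%

+4.44%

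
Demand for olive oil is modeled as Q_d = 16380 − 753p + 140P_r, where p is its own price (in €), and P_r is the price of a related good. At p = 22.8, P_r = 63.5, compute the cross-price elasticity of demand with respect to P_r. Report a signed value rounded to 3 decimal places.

1.097

At the given values, Q_d = 16380 − 753(22.8) + 140(63.5) = 8101.6.
∂Q_d/∂P_r = 140.
E = (140) × (63.5/8101.6) = 1.09731…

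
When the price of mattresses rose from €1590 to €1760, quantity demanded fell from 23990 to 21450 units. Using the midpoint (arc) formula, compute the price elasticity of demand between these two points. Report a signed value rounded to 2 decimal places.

%ΔQ = (21450 − 23990) / [(23990 + 21450)/2] = -2540/22720 = -0.111795…
%ΔP = (1760 − 1590) / [(1590 + 1760)/2] = 170/1675 = 0.101492…
Arc Ed = %ΔQ / %ΔP = (-2540/22720) / (170/1675) = -1.1015…

-1.10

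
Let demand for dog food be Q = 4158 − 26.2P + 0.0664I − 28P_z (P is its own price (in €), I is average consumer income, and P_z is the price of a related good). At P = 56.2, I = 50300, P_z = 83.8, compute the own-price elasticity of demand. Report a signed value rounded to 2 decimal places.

-0.40

At the given values, Q = 4158 − 26.2(56.2) + 0.0664(50300) − 28(83.8) = 3679.08.
∂Q/∂P = −26.2.
E = (-26.2) × (56.2/3679.08) = -0.4002…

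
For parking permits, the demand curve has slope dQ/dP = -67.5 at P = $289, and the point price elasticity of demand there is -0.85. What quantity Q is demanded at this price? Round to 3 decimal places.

Ed = (dQ/dP)·(P/Q) ⇒ Q = (dQ/dP)·P/Ed = (-67.5)·289/(-0.85) = 22950

22950.000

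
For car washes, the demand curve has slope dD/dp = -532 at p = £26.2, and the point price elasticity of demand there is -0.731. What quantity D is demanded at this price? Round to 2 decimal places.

Ed = (dD/dp)·(p/D) ⇒ D = (dD/dp)·p/Ed = (-532)·26.2/(-0.731) = 19067.5786…

19067.58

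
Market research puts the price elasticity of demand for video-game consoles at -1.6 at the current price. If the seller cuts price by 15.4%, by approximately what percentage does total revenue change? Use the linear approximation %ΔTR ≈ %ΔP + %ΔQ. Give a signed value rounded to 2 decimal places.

+9.24%

%ΔQ ≈ Ed × %ΔP = (-1.6) × (-15.4%) = +24.6400%
%ΔTR ≈ %ΔP + %ΔQ = (-15.4%) + (+24.6400%) = +9.2400%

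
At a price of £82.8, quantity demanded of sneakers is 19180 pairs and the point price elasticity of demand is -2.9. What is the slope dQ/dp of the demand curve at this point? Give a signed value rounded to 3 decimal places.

-671.763

Ed = (dQ/dp)·(p/Q) ⇒ dQ/dp = Ed·Q/p = (-2.9)·19180/82.8 = -671.76328…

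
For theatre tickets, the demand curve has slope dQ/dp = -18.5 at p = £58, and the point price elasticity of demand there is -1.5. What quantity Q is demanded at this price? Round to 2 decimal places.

Ed = (dQ/dp)·(p/Q) ⇒ Q = (dQ/dp)·p/Ed = (-18.5)·58/(-1.5) = 715.3333…

715.33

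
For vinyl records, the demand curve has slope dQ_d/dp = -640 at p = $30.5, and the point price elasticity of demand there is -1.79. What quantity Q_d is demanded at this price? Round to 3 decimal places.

Ed = (dQ_d/dp)·(p/Q_d) ⇒ Q_d = (dQ_d/dp)·p/Ed = (-640)·30.5/(-1.79) = 10905.02793…

10905.028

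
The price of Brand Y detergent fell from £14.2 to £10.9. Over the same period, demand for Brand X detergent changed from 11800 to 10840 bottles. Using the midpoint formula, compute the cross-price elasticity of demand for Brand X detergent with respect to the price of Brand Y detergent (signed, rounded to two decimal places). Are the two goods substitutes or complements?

0.32; substitutes

%ΔQ_{Brand X detergent} = (10840 − 11800)/avg = -960/11320 = -0.084805…
%ΔP_{Brand Y detergent} = (10.9 − 14.2)/avg = -3.3/12.55 = -0.262948…
E_cross = (-960/11320) / (-3.3/12.55) = 0.3225…
E_cross > 0 ⇒ the goods are substitutes.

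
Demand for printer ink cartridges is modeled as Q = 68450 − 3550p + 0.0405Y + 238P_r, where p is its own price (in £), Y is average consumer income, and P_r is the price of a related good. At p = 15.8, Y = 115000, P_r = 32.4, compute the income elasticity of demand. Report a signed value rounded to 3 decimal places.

At the given values, Q = 68450 − 3550(15.8) + 0.0405(115000) + 238(32.4) = 24728.7.
∂Q/∂Y = 0.0405.
E = (0.0405) × (115000/24728.7) = 0.18834…

0.188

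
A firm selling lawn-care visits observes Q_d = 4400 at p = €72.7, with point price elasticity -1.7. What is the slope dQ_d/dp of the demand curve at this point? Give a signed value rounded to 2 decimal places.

Ed = (dQ_d/dp)·(p/Q_d) ⇒ dQ_d/dp = Ed·Q_d/p = (-1.7)·4400/72.7 = -102.8885…

-102.89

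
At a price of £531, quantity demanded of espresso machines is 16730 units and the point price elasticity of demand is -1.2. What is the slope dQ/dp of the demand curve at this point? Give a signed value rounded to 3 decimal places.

Ed = (dQ/dp)·(p/Q) ⇒ dQ/dp = Ed·Q/p = (-1.2)·16730/531 = -37.80790…

-37.808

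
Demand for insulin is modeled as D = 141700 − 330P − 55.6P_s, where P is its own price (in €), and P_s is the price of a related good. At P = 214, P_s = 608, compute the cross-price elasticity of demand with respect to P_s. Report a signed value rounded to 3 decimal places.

At the given values, D = 141700 − 330(214) − 55.6(608) = 37275.2.
∂D/∂P_s = -55.6.
E = (-55.6) × (608/37275.2) = -0.90689…

-0.907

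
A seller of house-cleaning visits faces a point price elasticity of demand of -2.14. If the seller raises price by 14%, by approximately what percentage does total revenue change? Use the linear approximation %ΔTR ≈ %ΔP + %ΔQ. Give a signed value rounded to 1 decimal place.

%ΔQ ≈ Ed × %ΔP = (-2.14) × (+14%) = -29.9600%
%ΔTR ≈ %ΔP + %ΔQ = (+14%) + (-29.9600%) = -15.9600%

-16.0%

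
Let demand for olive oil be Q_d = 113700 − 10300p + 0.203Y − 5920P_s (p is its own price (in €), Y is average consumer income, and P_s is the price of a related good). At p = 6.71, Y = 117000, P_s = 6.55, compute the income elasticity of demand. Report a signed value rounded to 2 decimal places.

At the given values, Q_d = 113700 − 10300(6.71) + 0.203(117000) − 5920(6.55) = 29562.
∂Q_d/∂Y = 0.203.
E = (0.203) × (117000/29562) = 0.8034…

0.80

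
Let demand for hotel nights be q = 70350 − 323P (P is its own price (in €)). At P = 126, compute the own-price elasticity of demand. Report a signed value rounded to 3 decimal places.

At the given values, q = 70350 − 323(126) = 29652.
∂q/∂P = −323.
E = (-323) × (126/29652) = -1.37252…

-1.373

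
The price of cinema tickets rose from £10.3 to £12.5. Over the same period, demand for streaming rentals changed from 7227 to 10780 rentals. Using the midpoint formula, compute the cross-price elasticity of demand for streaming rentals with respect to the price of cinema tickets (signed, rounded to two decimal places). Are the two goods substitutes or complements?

2.04; substitutes

%ΔQ_{streaming rentals} = (10780 − 7227)/avg = 3553/9003.5 = 0.394624…
%ΔP_{cinema tickets} = (12.5 − 10.3)/avg = 2.2/11.4 = 0.192982…
E_cross = (3553/9003.5) / (2.2/11.4) = 2.0448…
E_cross > 0 ⇒ the goods are substitutes.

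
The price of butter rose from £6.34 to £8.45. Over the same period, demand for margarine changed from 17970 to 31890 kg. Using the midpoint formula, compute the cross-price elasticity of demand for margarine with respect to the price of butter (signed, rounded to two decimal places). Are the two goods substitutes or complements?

%ΔQ_{margarine} = (31890 − 17970)/avg = 13920/24930 = 0.558363…
%ΔP_{butter} = (8.45 − 6.34)/avg = 2.11/7.395 = 0.285327…
E_cross = (13920/24930) / (2.11/7.395) = 1.9569…
E_cross > 0 ⇒ the goods are substitutes.

1.96; substitutes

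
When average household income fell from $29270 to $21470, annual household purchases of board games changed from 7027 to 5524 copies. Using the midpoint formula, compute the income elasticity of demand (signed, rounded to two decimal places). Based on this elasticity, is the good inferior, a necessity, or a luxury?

0.78; necessity

%ΔQ = (5524 − 7027)/[( 7027 + 5524)/2] = -1503/6275.5 = -0.239502…
%ΔIncome = (21470 − 29270)/[( 29270 + 21470)/2] = -7800/25370 = -0.307449…
E_income = (-1503/6275.5) / (-7800/25370) = 0.7789…
0 < E_income < 1 ⇒ normal good, necessity.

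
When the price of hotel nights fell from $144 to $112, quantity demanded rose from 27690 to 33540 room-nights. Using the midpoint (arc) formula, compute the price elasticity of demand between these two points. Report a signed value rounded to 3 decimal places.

%ΔQ = (33540 − 27690) / [(27690 + 33540)/2] = 5850/30615 = 0.191082…
%ΔP = (112 − 144) / [(144 + 112)/2] = -32/128 = -0.25
Arc Ed = %ΔQ / %ΔP = (5850/30615) / (-32/128) = -0.76433…

-0.764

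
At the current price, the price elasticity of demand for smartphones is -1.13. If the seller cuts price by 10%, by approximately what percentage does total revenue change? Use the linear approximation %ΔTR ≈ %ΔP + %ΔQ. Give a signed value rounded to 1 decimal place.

+1.3%

%ΔQ ≈ Ed × %ΔP = (-1.13) × (-10%) = +11.3000%
%ΔTR ≈ %ΔP + %ΔQ = (-10%) + (+11.3000%) = +1.3000%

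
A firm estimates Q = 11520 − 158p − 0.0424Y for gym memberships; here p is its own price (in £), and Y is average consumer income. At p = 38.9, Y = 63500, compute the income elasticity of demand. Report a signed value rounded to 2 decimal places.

At the given values, Q = 11520 − 158(38.9) − 0.0424(63500) = 2681.4.
∂Q/∂Y = -0.0424.
E = (-0.0424) × (63500/2681.4) = -1.0041…

-1.00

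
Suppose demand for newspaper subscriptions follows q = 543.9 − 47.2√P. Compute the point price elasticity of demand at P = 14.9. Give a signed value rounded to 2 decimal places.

dq/dP = −47.2/(2√P) = -6.11391. At P = 14.9, q = 361.706.
Ed = (dq/dP)·(P/q) = (-6.11391) × (14.9/361.706) = -0.2518…

-0.25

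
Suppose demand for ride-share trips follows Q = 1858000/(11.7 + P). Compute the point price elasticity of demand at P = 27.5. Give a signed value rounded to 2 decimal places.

-0.70

dQ/dP = −1858000/(11.7 + P)² = -1209.13. At P = 27.5, Q = 47398.
Ed = (dQ/dP)·(P/Q) = (-1209.13) × (27.5/47398) = -0.7015…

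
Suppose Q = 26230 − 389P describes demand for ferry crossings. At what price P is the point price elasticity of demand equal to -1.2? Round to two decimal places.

Ed = −389P/(26230 − 389P). Set this equal to -1.2:
389P = 1.2·(26230 − 389P) ⇒ 389P(1 + 1.2) = 1.2·26230
P = 1.2·26230 / (389·2.2) = 36.7796…

36.78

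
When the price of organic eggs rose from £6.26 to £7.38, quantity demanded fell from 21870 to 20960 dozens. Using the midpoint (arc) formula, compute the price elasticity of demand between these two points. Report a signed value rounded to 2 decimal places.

-0.26

%ΔQ = (20960 − 21870) / [(21870 + 20960)/2] = -910/21415 = -0.042493…
%ΔP = (7.38 − 6.26) / [(6.26 + 7.38)/2] = 1.12/6.82 = 0.164222…
Arc Ed = %ΔQ / %ΔP = (-910/21415) / (1.12/6.82) = -0.2587…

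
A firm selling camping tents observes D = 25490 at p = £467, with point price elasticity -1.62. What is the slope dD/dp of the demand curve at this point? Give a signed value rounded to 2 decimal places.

-88.42

Ed = (dD/dp)·(p/D) ⇒ dD/dp = Ed·D/p = (-1.62)·25490/467 = -88.4235…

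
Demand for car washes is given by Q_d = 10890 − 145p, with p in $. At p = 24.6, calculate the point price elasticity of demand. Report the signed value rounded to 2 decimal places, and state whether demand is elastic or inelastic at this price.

dQ_d/dp = −145. At p = 24.6, Q_d = 10890 − 145(24.6) = 7323.
Ed = (dQ_d/dp)·(p/Q_d) = −145 × (24.6/7323) = -0.4870…
|Ed| = 0.49 < 1, so demand is inelastic.

-0.49; inelastic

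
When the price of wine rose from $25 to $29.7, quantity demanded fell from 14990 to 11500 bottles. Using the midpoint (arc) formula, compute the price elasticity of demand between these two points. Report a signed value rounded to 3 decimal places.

%ΔQ = (11500 − 14990) / [(14990 + 11500)/2] = -3490/13245 = -0.263495…
%ΔP = (29.7 − 25) / [(25 + 29.7)/2] = 4.7/27.35 = 0.171846…
Arc Ed = %ΔQ / %ΔP = (-3490/13245) / (4.7/27.35) = -1.53332…

-1.533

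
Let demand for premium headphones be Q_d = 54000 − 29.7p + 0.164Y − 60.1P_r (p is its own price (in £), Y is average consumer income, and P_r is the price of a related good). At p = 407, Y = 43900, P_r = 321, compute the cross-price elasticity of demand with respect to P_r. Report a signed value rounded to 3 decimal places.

-0.647

At the given values, Q_d = 54000 − 29.7(407) + 0.164(43900) − 60.1(321) = 29819.6.
∂Q_d/∂P_r = -60.1.
E = (-60.1) × (321/29819.6) = -0.64696…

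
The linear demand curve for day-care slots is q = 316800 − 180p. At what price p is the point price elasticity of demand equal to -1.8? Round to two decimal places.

1131.43

Ed = −180p/(316800 − 180p). Set this equal to -1.8:
180p = 1.8·(316800 − 180p) ⇒ 180p(1 + 1.8) = 1.8·316800
p = 1.8·316800 / (180·2.8) = 1131.4285…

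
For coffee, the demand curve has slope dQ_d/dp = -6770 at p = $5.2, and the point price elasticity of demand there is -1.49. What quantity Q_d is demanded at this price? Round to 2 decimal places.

23626.85

Ed = (dQ_d/dp)·(p/Q_d) ⇒ Q_d = (dQ_d/dp)·p/Ed = (-6770)·5.2/(-1.49) = 23626.8456…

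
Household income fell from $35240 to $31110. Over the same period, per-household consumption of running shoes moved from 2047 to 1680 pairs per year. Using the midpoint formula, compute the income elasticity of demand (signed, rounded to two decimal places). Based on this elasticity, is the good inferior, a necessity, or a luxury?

1.58; luxury

%ΔQ = (1680 − 2047)/[( 2047 + 1680)/2] = -367/1863.5 = -0.196941…
%ΔIncome = (31110 − 35240)/[( 35240 + 31110)/2] = -4130/33175 = -0.124491…
E_income = (-367/1863.5) / (-4130/33175) = 1.5819…
E_income > 1 ⇒ normal good, luxury.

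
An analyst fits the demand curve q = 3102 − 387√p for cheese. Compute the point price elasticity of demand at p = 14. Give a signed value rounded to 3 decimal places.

-0.438

dq/dp = −387/(2√p) = -51.7151. At p = 14, q = 1653.98.
Ed = (dq/dp)·(p/q) = (-51.7151) × (14/1653.98) = -0.43773…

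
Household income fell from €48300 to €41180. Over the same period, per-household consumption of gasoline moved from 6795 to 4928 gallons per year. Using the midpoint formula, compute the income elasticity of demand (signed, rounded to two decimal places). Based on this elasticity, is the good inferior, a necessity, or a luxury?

2.00; luxury

%ΔQ = (4928 − 6795)/[( 6795 + 4928)/2] = -1867/5861.5 = -0.318519…
%ΔIncome = (41180 − 48300)/[( 48300 + 41180)/2] = -7120/44740 = -0.159141…
E_income = (-1867/5861.5) / (-7120/44740) = 2.0014…
E_income > 1 ⇒ normal good, luxury.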